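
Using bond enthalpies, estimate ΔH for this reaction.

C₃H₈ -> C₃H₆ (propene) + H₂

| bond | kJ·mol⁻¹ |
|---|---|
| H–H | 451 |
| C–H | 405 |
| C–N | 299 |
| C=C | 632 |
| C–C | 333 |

ΔH ≈ +60 kJ

Bonds broken (reactants):
  C–C: 2 × 333 = 666
  C–H: 8 × 405 = 3240
  Σ(broken) = 3906 kJ
Bonds formed (products):
  C–C: 1 × 333 = 333
  C–H: 6 × 405 = 2430
  C=C: 1 × 632 = 632
  H–H: 1 × 451 = 451
  Σ(formed) = 3846 kJ
ΔH = Σ(broken) − Σ(formed) = 3906 − 3846 = +60 kJ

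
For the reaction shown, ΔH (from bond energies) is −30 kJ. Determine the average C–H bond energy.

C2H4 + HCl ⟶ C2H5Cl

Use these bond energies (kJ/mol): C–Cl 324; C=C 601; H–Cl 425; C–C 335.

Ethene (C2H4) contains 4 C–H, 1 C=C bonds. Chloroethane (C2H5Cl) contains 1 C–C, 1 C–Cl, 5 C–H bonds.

D(C–H) ≈ 397 kJ/mol

Let D be the C–H bond energy.
Σ(broken) = 4×D + 1×601 + 1×425 = 1026 + 4D
Σ(formed) = 1×335 + 1×324 + 5×D = 659 + 5D
ΔH = Σ(broken) − Σ(formed) = (1026 + 4D) − (659 + 5D) = +367 − D
Setting this equal to −30 kJ gives D = 397 kJ/mol.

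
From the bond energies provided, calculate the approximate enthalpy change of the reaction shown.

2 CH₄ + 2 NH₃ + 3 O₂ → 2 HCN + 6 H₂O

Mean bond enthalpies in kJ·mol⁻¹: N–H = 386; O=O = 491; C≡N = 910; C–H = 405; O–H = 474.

Bonds broken (reactants):
  C–H: 8 × 405 = 3240
  N–H: 6 × 386 = 2316
  O=O: 3 × 491 = 1473
  Σ(broken) = 7029 kJ
Bonds formed (products):
  C≡N: 2 × 910 = 1820
  C–H: 2 × 405 = 810
  O–H: 12 × 474 = 5688
  Σ(formed) = 8318 kJ
ΔH = Σ(broken) − Σ(formed) = 7029 − 8318 = −1289 kJ

ΔH ≈ −1289 kJ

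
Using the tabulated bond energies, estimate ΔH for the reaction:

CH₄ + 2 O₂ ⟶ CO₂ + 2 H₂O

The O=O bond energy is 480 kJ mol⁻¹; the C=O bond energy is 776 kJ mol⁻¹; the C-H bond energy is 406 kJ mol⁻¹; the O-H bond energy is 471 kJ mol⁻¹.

ΔH ≈ −852 kJ

Bonds broken (reactants):
  C-H: 4 × 406 = 1624
  O=O: 2 × 480 = 960
  Σ(broken) = 2584 kJ
Bonds formed (products):
  C=O: 2 × 776 = 1552
  O-H: 4 × 471 = 1884
  Σ(formed) = 3436 kJ
ΔH = Σ(broken) − Σ(formed) = 2584 − 3436 = −852 kJ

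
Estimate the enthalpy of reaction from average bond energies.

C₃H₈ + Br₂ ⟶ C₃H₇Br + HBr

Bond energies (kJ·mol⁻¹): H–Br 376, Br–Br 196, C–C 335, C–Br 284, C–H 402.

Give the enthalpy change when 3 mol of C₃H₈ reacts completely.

Bonds broken (reactants):
  Br–Br: 1 × 196 = 196
  C–C: 2 × 335 = 670
  C–H: 8 × 402 = 3216
  Σ(broken) = 4082 kJ
Bonds formed (products):
  C–Br: 1 × 284 = 284
  C–C: 2 × 335 = 670
  C–H: 7 × 402 = 2814
  H–Br: 1 × 376 = 376
  Σ(formed) = 4144 kJ
ΔH = Σ(broken) − Σ(formed) = 4082 − 4144 = −62 kJ
For 3× the reaction as written: 3 × (−62) = −186 kJ

ΔH = −186 kJ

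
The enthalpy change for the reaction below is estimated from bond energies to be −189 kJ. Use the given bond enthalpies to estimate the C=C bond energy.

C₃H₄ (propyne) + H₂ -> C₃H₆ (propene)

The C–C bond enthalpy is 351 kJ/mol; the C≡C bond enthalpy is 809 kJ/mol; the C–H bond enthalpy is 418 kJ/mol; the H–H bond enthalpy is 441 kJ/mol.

Let D be the C=C bond energy.
Σ(broken) = 1×809 + 1×351 + 4×418 + 1×441 = 3273
Σ(formed) = 1×351 + 6×418 + 1×D = 2859 + D
ΔH = Σ(broken) − Σ(formed) = (3273) − (2859 + D) = +414 − D
Setting this equal to −189 kJ gives D = 603 kJ/mol.

D(C=C) ≈ 603 kJ/mol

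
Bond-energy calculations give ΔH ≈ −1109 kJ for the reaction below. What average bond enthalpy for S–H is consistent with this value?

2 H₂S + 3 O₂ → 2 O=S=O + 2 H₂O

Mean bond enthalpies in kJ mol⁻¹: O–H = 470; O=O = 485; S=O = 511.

D(S–H) ≈ 340 kJ/mol

Let D be the S–H bond energy.
Σ(broken) = 3×485 + 4×D = 1455 + 4D
Σ(formed) = 4×470 + 4×511 = 3924
ΔH = Σ(broken) − Σ(formed) = (1455 + 4D) − (3924) = −2469 + 4D
Setting this equal to −1109 kJ gives 4D = 1360, so D = 340 kJ/mol.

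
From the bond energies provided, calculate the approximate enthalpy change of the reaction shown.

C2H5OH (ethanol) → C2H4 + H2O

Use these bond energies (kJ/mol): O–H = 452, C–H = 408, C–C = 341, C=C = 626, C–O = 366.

ΔH ≈ +37 kJ

Bonds broken (reactants):
  C–C: 1 × 341 = 341
  C–H: 5 × 408 = 2040
  C–O: 1 × 366 = 366
  O–H: 1 × 452 = 452
  Σ(broken) = 3199 kJ
Bonds formed (products):
  C–H: 4 × 408 = 1632
  C=C: 1 × 626 = 626
  O–H: 2 × 452 = 904
  Σ(formed) = 3162 kJ
ΔH = Σ(broken) − Σ(formed) = 3199 − 3162 = +37 kJ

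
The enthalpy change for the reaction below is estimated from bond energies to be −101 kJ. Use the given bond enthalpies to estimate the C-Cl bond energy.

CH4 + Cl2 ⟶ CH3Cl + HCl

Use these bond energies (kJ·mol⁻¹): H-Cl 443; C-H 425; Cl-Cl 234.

D(C-Cl) ≈ 317 kJ/mol

Let D be the C-Cl bond energy.
Σ(broken) = 4×425 + 1×234 = 1934
Σ(formed) = 1×D + 3×425 + 1×443 = 1718 + D
ΔH = Σ(broken) − Σ(formed) = (1934) − (1718 + D) = +216 − D
Setting this equal to −101 kJ gives D = 317 kJ/mol.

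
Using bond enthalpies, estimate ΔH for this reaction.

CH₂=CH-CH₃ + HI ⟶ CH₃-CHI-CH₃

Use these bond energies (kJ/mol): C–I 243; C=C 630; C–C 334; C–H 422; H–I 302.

ΔH ≈ −67 kJ

Bonds broken (reactants):
  C–C: 1 × 334 = 334
  C–H: 6 × 422 = 2532
  C=C: 1 × 630 = 630
  H–I: 1 × 302 = 302
  Σ(broken) = 3798 kJ
Bonds formed (products):
  C–C: 2 × 334 = 668
  C–H: 7 × 422 = 2954
  C–I: 1 × 243 = 243
  Σ(formed) = 3865 kJ
ΔH = Σ(broken) − Σ(formed) = 3798 − 3865 = −67 kJ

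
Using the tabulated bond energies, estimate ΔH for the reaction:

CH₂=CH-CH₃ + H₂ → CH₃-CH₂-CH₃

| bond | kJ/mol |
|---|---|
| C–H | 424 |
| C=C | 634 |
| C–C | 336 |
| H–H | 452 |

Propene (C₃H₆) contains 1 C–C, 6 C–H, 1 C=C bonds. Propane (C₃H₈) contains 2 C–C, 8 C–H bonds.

ΔH ≈ −98 kJ

Bonds broken (reactants):
  C–C: 1 × 336 = 336
  C–H: 6 × 424 = 2544
  C=C: 1 × 634 = 634
  H–H: 1 × 452 = 452
  Σ(broken) = 3966 kJ
Bonds formed (products):
  C–C: 2 × 336 = 672
  C–H: 8 × 424 = 3392
  Σ(formed) = 4064 kJ
ΔH = Σ(broken) − Σ(formed) = 3966 − 4064 = −98 kJ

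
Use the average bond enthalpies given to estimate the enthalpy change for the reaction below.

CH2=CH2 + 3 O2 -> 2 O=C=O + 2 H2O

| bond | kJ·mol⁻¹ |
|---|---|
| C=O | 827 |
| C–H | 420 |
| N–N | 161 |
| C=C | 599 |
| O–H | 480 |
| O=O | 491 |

Bonds broken (reactants):
  C–H: 4 × 420 = 1680
  C=C: 1 × 599 = 599
  O=O: 3 × 491 = 1473
  Σ(broken) = 3752 kJ
Bonds formed (products):
  C=O: 4 × 827 = 3308
  O–H: 4 × 480 = 1920
  Σ(formed) = 5228 kJ
ΔH = Σ(broken) − Σ(formed) = 3752 − 5228 = −1476 kJ

ΔH ≈ −1476 kJ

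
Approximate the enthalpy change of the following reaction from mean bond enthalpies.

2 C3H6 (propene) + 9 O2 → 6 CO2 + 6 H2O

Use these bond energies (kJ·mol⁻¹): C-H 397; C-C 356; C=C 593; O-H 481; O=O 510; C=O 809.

Bonds broken (reactants):
  C-C: 2 × 356 = 712
  C-H: 12 × 397 = 4764
  C=C: 2 × 593 = 1186
  O=O: 9 × 510 = 4590
  Σ(broken) = 11252 kJ
Bonds formed (products):
  C=O: 12 × 809 = 9708
  O-H: 12 × 481 = 5772
  Σ(formed) = 15480 kJ
ΔH = Σ(broken) − Σ(formed) = 11252 − 15480 = −4228 kJ

ΔH ≈ −4228 kJ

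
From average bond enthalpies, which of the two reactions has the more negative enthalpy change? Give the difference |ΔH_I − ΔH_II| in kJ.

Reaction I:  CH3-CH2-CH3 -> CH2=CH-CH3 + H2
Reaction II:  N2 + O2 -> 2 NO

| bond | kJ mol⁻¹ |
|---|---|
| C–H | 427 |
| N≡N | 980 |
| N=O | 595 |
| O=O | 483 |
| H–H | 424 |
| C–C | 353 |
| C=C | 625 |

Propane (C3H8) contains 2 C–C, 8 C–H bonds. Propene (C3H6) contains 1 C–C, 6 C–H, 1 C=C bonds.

Reaction I, by 115 kJ

Reaction I:
  Bonds broken (reactants):
    C–C: 2 × 353 = 706
    C–H: 8 × 427 = 3416
    Σ(broken) = 4122 kJ
  Bonds formed (products):
    C–C: 1 × 353 = 353
    C–H: 6 × 427 = 2562
    C=C: 1 × 625 = 625
    H–H: 1 × 424 = 424
    Σ(formed) = 3964 kJ
  ΔH_I = 4122 − 3964 = +158 kJ
Reaction II:
  Bonds broken (reactants):
    N≡N: 1 × 980 = 980
    O=O: 1 × 483 = 483
    Σ(broken) = 1463 kJ
  Bonds formed (products):
    N=O: 2 × 595 = 1190
    Σ(formed) = 1190 kJ
  ΔH_II = 1463 − 1190 = +273 kJ
ΔH_I − ΔH_II = −115 kJ, so reaction I has the more negative ΔH; |ΔH_I − ΔH_II| = 115 kJ.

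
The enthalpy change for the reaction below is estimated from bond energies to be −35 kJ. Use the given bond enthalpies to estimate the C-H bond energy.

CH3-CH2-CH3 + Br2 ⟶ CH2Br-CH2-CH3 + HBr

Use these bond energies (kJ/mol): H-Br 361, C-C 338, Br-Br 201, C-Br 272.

D(C-H) ≈ 397 kJ/mol

Let D be the C-H bond energy.
Σ(broken) = 1×201 + 2×338 + 8×D = 877 + 8D
Σ(formed) = 1×272 + 2×338 + 7×D + 1×361 = 1309 + 7D
ΔH = Σ(broken) − Σ(formed) = (877 + 8D) − (1309 + 7D) = −432 + D
Setting this equal to −35 kJ gives D = 397 kJ/mol.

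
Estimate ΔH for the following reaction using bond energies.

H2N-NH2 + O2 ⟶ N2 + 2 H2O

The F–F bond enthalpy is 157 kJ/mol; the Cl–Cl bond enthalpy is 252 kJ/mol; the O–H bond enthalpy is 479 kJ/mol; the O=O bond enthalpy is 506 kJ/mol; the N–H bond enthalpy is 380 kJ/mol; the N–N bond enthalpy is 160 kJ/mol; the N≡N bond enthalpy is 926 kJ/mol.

ΔH ≈ −656 kJ

Bonds broken (reactants):
  N–H: 4 × 380 = 1520
  N–N: 1 × 160 = 160
  O=O: 1 × 506 = 506
  Σ(broken) = 2186 kJ
Bonds formed (products):
  N≡N: 1 × 926 = 926
  O–H: 4 × 479 = 1916
  Σ(formed) = 2842 kJ
ΔH = Σ(broken) − Σ(formed) = 2186 − 2842 = −656 kJ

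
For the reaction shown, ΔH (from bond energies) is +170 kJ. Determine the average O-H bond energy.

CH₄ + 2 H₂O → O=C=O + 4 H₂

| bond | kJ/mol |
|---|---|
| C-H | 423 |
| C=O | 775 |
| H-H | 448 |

Let D be the O-H bond energy.
Σ(broken) = 4×423 + 4×D = 1692 + 4D
Σ(formed) = 2×775 + 4×448 = 3342
ΔH = Σ(broken) − Σ(formed) = (1692 + 4D) − (3342) = −1650 + 4D
Setting this equal to +170 kJ gives 4D = 1820, so D = 455 kJ/mol.

D(O-H) ≈ 455 kJ/mol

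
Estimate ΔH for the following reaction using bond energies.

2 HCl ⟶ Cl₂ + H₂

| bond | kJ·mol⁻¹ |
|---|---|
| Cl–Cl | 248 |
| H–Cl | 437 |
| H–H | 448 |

ΔH ≈ +178 kJ

Bonds broken (reactants):
  H–Cl: 2 × 437 = 874
  Σ(broken) = 874 kJ
Bonds formed (products):
  Cl–Cl: 1 × 248 = 248
  H–H: 1 × 448 = 448
  Σ(formed) = 696 kJ
ΔH = Σ(broken) − Σ(formed) = 874 − 696 = +178 kJ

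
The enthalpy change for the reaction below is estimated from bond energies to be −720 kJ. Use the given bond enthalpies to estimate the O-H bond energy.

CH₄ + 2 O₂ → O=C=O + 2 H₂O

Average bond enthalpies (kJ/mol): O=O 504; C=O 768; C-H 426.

Let D be the O-H bond energy.
Σ(broken) = 4×426 + 2×504 = 2712
Σ(formed) = 2×768 + 4×D = 1536 + 4D
ΔH = Σ(broken) − Σ(formed) = (2712) − (1536 + 4D) = +1176 − 4D
Setting this equal to −720 kJ gives 4D = 1896, so D = 474 kJ/mol.

D(O-H) ≈ 474 kJ/mol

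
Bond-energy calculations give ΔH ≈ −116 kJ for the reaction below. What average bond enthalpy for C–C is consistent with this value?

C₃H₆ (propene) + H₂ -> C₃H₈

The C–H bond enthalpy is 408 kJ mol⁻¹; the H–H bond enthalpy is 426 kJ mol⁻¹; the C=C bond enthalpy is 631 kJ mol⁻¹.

Let D be the C–C bond energy.
Σ(broken) = 1×D + 6×408 + 1×631 + 1×426 = 3505 + D
Σ(formed) = 2×D + 8×408 = 3264 + 2D
ΔH = Σ(broken) − Σ(formed) = (3505 + D) − (3264 + 2D) = +241 − D
Setting this equal to −116 kJ gives D = 357 kJ/mol.

D(C–C) ≈ 357 kJ/mol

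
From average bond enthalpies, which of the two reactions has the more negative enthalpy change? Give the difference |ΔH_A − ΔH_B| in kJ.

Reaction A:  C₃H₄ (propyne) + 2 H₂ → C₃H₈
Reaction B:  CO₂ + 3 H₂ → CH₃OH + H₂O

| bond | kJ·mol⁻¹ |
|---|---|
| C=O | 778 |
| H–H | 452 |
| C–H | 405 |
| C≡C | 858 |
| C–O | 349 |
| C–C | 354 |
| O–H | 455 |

Reaction A:
  Bonds broken (reactants):
    C≡C: 1 × 858 = 858
    C–C: 1 × 354 = 354
    C–H: 4 × 405 = 1620
    H–H: 2 × 452 = 904
    Σ(broken) = 3736 kJ
  Bonds formed (products):
    C–C: 2 × 354 = 708
    C–H: 8 × 405 = 3240
    Σ(formed) = 3948 kJ
  ΔH_A = 3736 − 3948 = −212 kJ
Reaction B:
  Bonds broken (reactants):
    C=O: 2 × 778 = 1556
    H–H: 3 × 452 = 1356
    Σ(broken) = 2912 kJ
  Bonds formed (products):
    C–H: 3 × 405 = 1215
    C–O: 1 × 349 = 349
    O–H: 3 × 455 = 1365
    Σ(formed) = 2929 kJ
  ΔH_B = 2912 − 2929 = −17 kJ
ΔH_A − ΔH_B = −195 kJ, so reaction A has the more negative ΔH; |ΔH_A − ΔH_B| = 195 kJ.

Reaction A, by 195 kJ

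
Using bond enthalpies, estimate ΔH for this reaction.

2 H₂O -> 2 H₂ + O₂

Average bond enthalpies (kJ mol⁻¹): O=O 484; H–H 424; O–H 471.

Bonds broken (reactants):
  O–H: 4 × 471 = 1884
  Σ(broken) = 1884 kJ
Bonds formed (products):
  H–H: 2 × 424 = 848
  O=O: 1 × 484 = 484
  Σ(formed) = 1332 kJ
ΔH = Σ(broken) − Σ(formed) = 1884 − 1332 = +552 kJ

ΔH ≈ +552 kJ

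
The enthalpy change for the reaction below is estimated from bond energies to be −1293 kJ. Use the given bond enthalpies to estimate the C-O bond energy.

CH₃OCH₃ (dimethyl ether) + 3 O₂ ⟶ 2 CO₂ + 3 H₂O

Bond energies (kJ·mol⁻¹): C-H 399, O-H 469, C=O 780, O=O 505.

Let D be the C-O bond energy.
Σ(broken) = 6×399 + 2×D + 3×505 = 3909 + 2D
Σ(formed) = 4×780 + 6×469 = 5934
ΔH = Σ(broken) − Σ(formed) = (3909 + 2D) − (5934) = −2025 + 2D
Setting this equal to −1293 kJ gives 2D = 732, so D = 366 kJ/mol.

D(C-O) ≈ 366 kJ/mol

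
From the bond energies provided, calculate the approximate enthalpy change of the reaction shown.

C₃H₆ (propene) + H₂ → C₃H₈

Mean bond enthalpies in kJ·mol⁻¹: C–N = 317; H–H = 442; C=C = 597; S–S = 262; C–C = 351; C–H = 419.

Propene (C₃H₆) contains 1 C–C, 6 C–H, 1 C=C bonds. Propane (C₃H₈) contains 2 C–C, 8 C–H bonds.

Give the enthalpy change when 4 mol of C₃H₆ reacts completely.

Bonds broken (reactants):
  C–C: 1 × 351 = 351
  C–H: 6 × 419 = 2514
  C=C: 1 × 597 = 597
  H–H: 1 × 442 = 442
  Σ(broken) = 3904 kJ
Bonds formed (products):
  C–C: 2 × 351 = 702
  C–H: 8 × 419 = 3352
  Σ(formed) = 4054 kJ
ΔH = Σ(broken) − Σ(formed) = 3904 − 4054 = −150 kJ
For 4× the reaction as written: 4 × (−150) = −600 kJ

ΔH = −600 kJ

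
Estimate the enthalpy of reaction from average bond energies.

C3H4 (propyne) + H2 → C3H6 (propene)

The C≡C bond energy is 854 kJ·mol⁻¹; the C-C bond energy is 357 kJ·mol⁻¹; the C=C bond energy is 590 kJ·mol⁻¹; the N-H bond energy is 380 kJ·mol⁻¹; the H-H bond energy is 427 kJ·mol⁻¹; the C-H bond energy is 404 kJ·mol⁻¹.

ΔH ≈ −117 kJ

Bonds broken (reactants):
  C≡C: 1 × 854 = 854
  C-C: 1 × 357 = 357
  C-H: 4 × 404 = 1616
  H-H: 1 × 427 = 427
  Σ(broken) = 3254 kJ
Bonds formed (products):
  C-C: 1 × 357 = 357
  C-H: 6 × 404 = 2424
  C=C: 1 × 590 = 590
  Σ(formed) = 3371 kJ
ΔH = Σ(broken) − Σ(formed) = 3254 − 3371 = −117 kJ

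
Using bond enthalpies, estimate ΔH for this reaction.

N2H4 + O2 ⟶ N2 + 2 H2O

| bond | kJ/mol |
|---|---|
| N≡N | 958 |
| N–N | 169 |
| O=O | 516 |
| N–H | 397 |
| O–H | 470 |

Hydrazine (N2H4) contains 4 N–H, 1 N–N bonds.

ΔH ≈ −565 kJ

Bonds broken (reactants):
  N–H: 4 × 397 = 1588
  N–N: 1 × 169 = 169
  O=O: 1 × 516 = 516
  Σ(broken) = 2273 kJ
Bonds formed (products):
  N≡N: 1 × 958 = 958
  O–H: 4 × 470 = 1880
  Σ(formed) = 2838 kJ
ΔH = Σ(broken) − Σ(formed) = 2273 − 2838 = −565 kJ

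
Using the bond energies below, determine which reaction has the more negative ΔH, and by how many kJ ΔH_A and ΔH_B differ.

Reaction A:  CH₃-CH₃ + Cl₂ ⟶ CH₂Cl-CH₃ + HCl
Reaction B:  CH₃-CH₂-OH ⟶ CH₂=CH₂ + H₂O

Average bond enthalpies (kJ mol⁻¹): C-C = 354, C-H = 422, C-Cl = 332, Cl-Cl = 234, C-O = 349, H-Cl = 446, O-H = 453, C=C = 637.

Reaction A:
  Bonds broken (reactants):
    C-C: 1 × 354 = 354
    C-H: 6 × 422 = 2532
    Cl-Cl: 1 × 234 = 234
    Σ(broken) = 3120 kJ
  Bonds formed (products):
    C-C: 1 × 354 = 354
    C-Cl: 1 × 332 = 332
    C-H: 5 × 422 = 2110
    H-Cl: 1 × 446 = 446
    Σ(formed) = 3242 kJ
  ΔH_A = 3120 − 3242 = −122 kJ
Reaction B:
  Bonds broken (reactants):
    C-C: 1 × 354 = 354
    C-H: 5 × 422 = 2110
    C-O: 1 × 349 = 349
    O-H: 1 × 453 = 453
    Σ(broken) = 3266 kJ
  Bonds formed (products):
    C-H: 4 × 422 = 1688
    C=C: 1 × 637 = 637
    O-H: 2 × 453 = 906
    Σ(formed) = 3231 kJ
  ΔH_B = 3266 − 3231 = +35 kJ
ΔH_A − ΔH_B = −157 kJ, so reaction A has the more negative ΔH; |ΔH_A − ΔH_B| = 157 kJ.

Reaction A, by 157 kJ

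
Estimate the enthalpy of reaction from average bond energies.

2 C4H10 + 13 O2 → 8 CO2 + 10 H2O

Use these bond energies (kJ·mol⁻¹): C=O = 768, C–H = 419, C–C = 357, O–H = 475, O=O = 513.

Bonds broken (reactants):
  C–C: 6 × 357 = 2142
  C–H: 20 × 419 = 8380
  O=O: 13 × 513 = 6669
  Σ(broken) = 17191 kJ
Bonds formed (products):
  C=O: 16 × 768 = 12288
  O–H: 20 × 475 = 9500
  Σ(formed) = 21788 kJ
ΔH = Σ(broken) − Σ(formed) = 17191 − 21788 = −4597 kJ

ΔH ≈ −4597 kJ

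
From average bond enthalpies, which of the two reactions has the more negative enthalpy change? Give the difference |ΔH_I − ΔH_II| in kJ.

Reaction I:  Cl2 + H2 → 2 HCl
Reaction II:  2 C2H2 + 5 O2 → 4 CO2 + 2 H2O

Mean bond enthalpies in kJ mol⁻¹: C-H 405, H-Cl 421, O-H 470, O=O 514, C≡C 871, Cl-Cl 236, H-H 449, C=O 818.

Reaction II, by 2335 kJ

Reaction I:
  Bonds broken (reactants):
    Cl-Cl: 1 × 236 = 236
    H-H: 1 × 449 = 449
    Σ(broken) = 685 kJ
  Bonds formed (products):
    H-Cl: 2 × 421 = 842
    Σ(formed) = 842 kJ
  ΔH_I = 685 − 842 = −157 kJ
Reaction II:
  Bonds broken (reactants):
    C≡C: 2 × 871 = 1742
    C-H: 4 × 405 = 1620
    O=O: 5 × 514 = 2570
    Σ(broken) = 5932 kJ
  Bonds formed (products):
    C=O: 8 × 818 = 6544
    O-H: 4 × 470 = 1880
    Σ(formed) = 8424 kJ
  ΔH_II = 5932 − 8424 = −2492 kJ
ΔH_I − ΔH_II = +2335 kJ, so reaction II has the more negative ΔH; |ΔH_I − ΔH_II| = 2335 kJ.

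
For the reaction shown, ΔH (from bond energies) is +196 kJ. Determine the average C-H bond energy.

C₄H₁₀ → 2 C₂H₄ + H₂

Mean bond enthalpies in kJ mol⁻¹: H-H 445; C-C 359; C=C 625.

D(C-H) ≈ 407 kJ/mol

Let D be the C-H bond energy.
Σ(broken) = 3×359 + 10×D = 1077 + 10D
Σ(formed) = 8×D + 2×625 + 1×445 = 1695 + 8D
ΔH = Σ(broken) − Σ(formed) = (1077 + 10D) − (1695 + 8D) = −618 + 2D
Setting this equal to +196 kJ gives 2D = 814, so D = 407 kJ/mol.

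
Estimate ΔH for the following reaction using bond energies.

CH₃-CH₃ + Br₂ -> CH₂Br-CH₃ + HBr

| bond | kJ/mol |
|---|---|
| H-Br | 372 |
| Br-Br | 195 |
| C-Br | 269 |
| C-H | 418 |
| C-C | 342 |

ΔH ≈ −28 kJ

Bonds broken (reactants):
  Br-Br: 1 × 195 = 195
  C-C: 1 × 342 = 342
  C-H: 6 × 418 = 2508
  Σ(broken) = 3045 kJ
Bonds formed (products):
  C-Br: 1 × 269 = 269
  C-C: 1 × 342 = 342
  C-H: 5 × 418 = 2090
  H-Br: 1 × 372 = 372
  Σ(formed) = 3073 kJ
ΔH = Σ(broken) − Σ(formed) = 3045 − 3073 = −28 kJ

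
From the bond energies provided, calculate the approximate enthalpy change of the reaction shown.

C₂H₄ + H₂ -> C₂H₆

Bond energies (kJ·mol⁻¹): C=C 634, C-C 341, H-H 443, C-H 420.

Bonds broken (reactants):
  C-H: 4 × 420 = 1680
  C=C: 1 × 634 = 634
  H-H: 1 × 443 = 443
  Σ(broken) = 2757 kJ
Bonds formed (products):
  C-C: 1 × 341 = 341
  C-H: 6 × 420 = 2520
  Σ(formed) = 2861 kJ
ΔH = Σ(broken) − Σ(formed) = 2757 − 2861 = −104 kJ

ΔH ≈ −104 kJ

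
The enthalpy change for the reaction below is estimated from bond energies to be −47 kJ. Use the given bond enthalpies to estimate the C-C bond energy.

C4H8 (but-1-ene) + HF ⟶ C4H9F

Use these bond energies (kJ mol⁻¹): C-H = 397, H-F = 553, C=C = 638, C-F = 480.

D(C-C) ≈ 361 kJ/mol

Let D be the C-C bond energy.
Σ(broken) = 2×D + 8×397 + 1×638 + 1×553 = 4367 + 2D
Σ(formed) = 3×D + 1×480 + 9×397 = 4053 + 3D
ΔH = Σ(broken) − Σ(formed) = (4367 + 2D) − (4053 + 3D) = +314 − D
Setting this equal to −47 kJ gives D = 361 kJ/mol.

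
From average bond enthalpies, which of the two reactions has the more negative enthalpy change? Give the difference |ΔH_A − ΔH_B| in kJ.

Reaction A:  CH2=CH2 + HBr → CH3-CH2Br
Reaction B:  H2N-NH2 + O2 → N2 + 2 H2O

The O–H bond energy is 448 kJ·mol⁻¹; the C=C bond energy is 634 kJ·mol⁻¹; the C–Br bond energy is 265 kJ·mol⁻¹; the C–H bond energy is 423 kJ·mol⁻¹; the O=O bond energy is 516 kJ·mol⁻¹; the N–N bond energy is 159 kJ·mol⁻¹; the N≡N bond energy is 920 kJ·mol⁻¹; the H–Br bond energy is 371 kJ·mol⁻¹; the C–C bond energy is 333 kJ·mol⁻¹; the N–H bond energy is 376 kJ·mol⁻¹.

Reaction A:
  Bonds broken (reactants):
    C–H: 4 × 423 = 1692
    C=C: 1 × 634 = 634
    H–Br: 1 × 371 = 371
    Σ(broken) = 2697 kJ
  Bonds formed (products):
    C–Br: 1 × 265 = 265
    C–C: 1 × 333 = 333
    C–H: 5 × 423 = 2115
    Σ(formed) = 2713 kJ
  ΔH_A = 2697 − 2713 = −16 kJ
Reaction B:
  Bonds broken (reactants):
    N–H: 4 × 376 = 1504
    N–N: 1 × 159 = 159
    O=O: 1 × 516 = 516
    Σ(broken) = 2179 kJ
  Bonds formed (products):
    N≡N: 1 × 920 = 920
    O–H: 4 × 448 = 1792
    Σ(formed) = 2712 kJ
  ΔH_B = 2179 − 2712 = −533 kJ
ΔH_A − ΔH_B = +517 kJ, so reaction B has the more negative ΔH; |ΔH_A − ΔH_B| = 517 kJ.

Reaction B, by 517 kJ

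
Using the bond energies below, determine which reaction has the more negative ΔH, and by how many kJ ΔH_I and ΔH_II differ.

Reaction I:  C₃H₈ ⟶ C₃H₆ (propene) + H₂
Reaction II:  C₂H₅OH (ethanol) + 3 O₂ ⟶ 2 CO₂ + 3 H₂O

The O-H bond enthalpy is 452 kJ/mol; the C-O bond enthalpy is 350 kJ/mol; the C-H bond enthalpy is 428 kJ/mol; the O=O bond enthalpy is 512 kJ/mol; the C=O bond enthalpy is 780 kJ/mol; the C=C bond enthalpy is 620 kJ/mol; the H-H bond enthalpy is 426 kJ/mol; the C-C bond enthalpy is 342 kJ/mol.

Reaction I:
  Bonds broken (reactants):
    C-C: 2 × 342 = 684
    C-H: 8 × 428 = 3424
    Σ(broken) = 4108 kJ
  Bonds formed (products):
    C-C: 1 × 342 = 342
    C-H: 6 × 428 = 2568
    C=C: 1 × 620 = 620
    H-H: 1 × 426 = 426
    Σ(formed) = 3956 kJ
  ΔH_I = 4108 − 3956 = +152 kJ
Reaction II:
  Bonds broken (reactants):
    C-C: 1 × 342 = 342
    C-H: 5 × 428 = 2140
    C-O: 1 × 350 = 350
    O-H: 1 × 452 = 452
    O=O: 3 × 512 = 1536
    Σ(broken) = 4820 kJ
  Bonds formed (products):
    C=O: 4 × 780 = 3120
    O-H: 6 × 452 = 2712
    Σ(formed) = 5832 kJ
  ΔH_II = 4820 − 5832 = −1012 kJ
ΔH_I − ΔH_II = +1164 kJ, so reaction II has the more negative ΔH; |ΔH_I − ΔH_II| = 1164 kJ.

Reaction II, by 1164 kJ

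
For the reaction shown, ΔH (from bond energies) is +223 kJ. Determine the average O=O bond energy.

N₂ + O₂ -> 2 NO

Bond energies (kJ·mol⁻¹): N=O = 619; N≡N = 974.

D(O=O) ≈ 487 kJ/mol

Let D be the O=O bond energy.
Σ(broken) = 1×974 + 1×D = 974 + D
Σ(formed) = 2×619 = 1238
ΔH = Σ(broken) − Σ(formed) = (974 + D) − (1238) = −264 + D
Setting this equal to +223 kJ gives D = 487 kJ/mol.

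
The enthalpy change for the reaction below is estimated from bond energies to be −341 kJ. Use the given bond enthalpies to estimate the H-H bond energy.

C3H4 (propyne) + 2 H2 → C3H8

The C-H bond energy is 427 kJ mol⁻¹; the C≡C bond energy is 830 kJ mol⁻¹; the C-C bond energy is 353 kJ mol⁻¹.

Let D be the H-H bond energy.
Σ(broken) = 1×830 + 1×353 + 4×427 + 2×D = 2891 + 2D
Σ(formed) = 2×353 + 8×427 = 4122
ΔH = Σ(broken) − Σ(formed) = (2891 + 2D) − (4122) = −1231 + 2D
Setting this equal to −341 kJ gives 2D = 890, so D = 445 kJ/mol.

D(H-H) ≈ 445 kJ/mol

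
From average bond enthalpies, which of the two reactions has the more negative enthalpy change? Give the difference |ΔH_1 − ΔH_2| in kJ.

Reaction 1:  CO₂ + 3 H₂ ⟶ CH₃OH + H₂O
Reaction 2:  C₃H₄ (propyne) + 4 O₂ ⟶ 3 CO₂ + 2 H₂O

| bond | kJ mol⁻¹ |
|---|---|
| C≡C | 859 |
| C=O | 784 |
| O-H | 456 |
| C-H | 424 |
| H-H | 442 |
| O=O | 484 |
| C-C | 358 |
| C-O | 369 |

Reaction 2, by 1564 kJ

Reaction 1:
  Bonds broken (reactants):
    C=O: 2 × 784 = 1568
    H-H: 3 × 442 = 1326
    Σ(broken) = 2894 kJ
  Bonds formed (products):
    C-H: 3 × 424 = 1272
    C-O: 1 × 369 = 369
    O-H: 3 × 456 = 1368
    Σ(formed) = 3009 kJ
  ΔH_1 = 2894 − 3009 = −115 kJ
Reaction 2:
  Bonds broken (reactants):
    C≡C: 1 × 859 = 859
    C-C: 1 × 358 = 358
    C-H: 4 × 424 = 1696
    O=O: 4 × 484 = 1936
    Σ(broken) = 4849 kJ
  Bonds formed (products):
    C=O: 6 × 784 = 4704
    O-H: 4 × 456 = 1824
    Σ(formed) = 6528 kJ
  ΔH_2 = 4849 − 6528 = −1679 kJ
ΔH_1 − ΔH_2 = +1564 kJ, so reaction 2 has the more negative ΔH; |ΔH_1 − ΔH_2| = 1564 kJ.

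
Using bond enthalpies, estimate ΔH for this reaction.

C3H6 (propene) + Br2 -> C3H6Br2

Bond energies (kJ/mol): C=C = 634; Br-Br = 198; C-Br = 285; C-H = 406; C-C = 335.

Bonds broken (reactants):
  Br-Br: 1 × 198 = 198
  C-C: 1 × 335 = 335
  C-H: 6 × 406 = 2436
  C=C: 1 × 634 = 634
  Σ(broken) = 3603 kJ
Bonds formed (products):
  C-Br: 2 × 285 = 570
  C-C: 2 × 335 = 670
  C-H: 6 × 406 = 2436
  Σ(formed) = 3676 kJ
ΔH = Σ(broken) − Σ(formed) = 3603 − 3676 = −73 kJ

ΔH ≈ −73 kJ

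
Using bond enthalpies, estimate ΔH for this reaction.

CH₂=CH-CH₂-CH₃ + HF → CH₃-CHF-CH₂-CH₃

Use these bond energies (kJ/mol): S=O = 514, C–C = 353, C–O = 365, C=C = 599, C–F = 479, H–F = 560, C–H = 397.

Bonds broken (reactants):
  C–C: 2 × 353 = 706
  C–H: 8 × 397 = 3176
  C=C: 1 × 599 = 599
  H–F: 1 × 560 = 560
  Σ(broken) = 5041 kJ
Bonds formed (products):
  C–C: 3 × 353 = 1059
  C–F: 1 × 479 = 479
  C–H: 9 × 397 = 3573
  Σ(formed) = 5111 kJ
ΔH = Σ(broken) − Σ(formed) = 5041 − 5111 = −70 kJ

ΔH ≈ −70 kJ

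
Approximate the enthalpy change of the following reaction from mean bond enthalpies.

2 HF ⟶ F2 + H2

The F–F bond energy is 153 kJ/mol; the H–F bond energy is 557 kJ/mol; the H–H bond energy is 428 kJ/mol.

Bonds broken (reactants):
  H–F: 2 × 557 = 1114
  Σ(broken) = 1114 kJ
Bonds formed (products):
  F–F: 1 × 153 = 153
  H–H: 1 × 428 = 428
  Σ(formed) = 581 kJ
ΔH = Σ(broken) − Σ(formed) = 1114 − 581 = +533 kJ

ΔH ≈ +533 kJ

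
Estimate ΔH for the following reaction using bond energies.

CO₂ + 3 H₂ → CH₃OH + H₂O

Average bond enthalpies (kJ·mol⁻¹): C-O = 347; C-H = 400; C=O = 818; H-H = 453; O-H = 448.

Bonds broken (reactants):
  C=O: 2 × 818 = 1636
  H-H: 3 × 453 = 1359
  Σ(broken) = 2995 kJ
Bonds formed (products):
  C-H: 3 × 400 = 1200
  C-O: 1 × 347 = 347
  O-H: 3 × 448 = 1344
  Σ(formed) = 2891 kJ
ΔH = Σ(broken) − Σ(formed) = 2995 − 2891 = +104 kJ

ΔH ≈ +104 kJ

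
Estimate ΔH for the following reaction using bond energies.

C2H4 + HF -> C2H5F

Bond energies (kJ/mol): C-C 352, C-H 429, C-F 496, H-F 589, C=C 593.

ΔH ≈ −95 kJ

Bonds broken (reactants):
  C-H: 4 × 429 = 1716
  C=C: 1 × 593 = 593
  H-F: 1 × 589 = 589
  Σ(broken) = 2898 kJ
Bonds formed (products):
  C-C: 1 × 352 = 352
  C-F: 1 × 496 = 496
  C-H: 5 × 429 = 2145
  Σ(formed) = 2993 kJ
ΔH = Σ(broken) − Σ(formed) = 2898 − 2993 = −95 kJ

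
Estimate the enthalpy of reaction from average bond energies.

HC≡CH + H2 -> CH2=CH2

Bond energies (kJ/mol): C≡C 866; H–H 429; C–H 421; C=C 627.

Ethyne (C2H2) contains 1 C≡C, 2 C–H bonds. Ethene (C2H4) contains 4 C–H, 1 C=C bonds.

Bonds broken (reactants):
  C≡C: 1 × 866 = 866
  C–H: 2 × 421 = 842
  H–H: 1 × 429 = 429
  Σ(broken) = 2137 kJ
Bonds formed (products):
  C–H: 4 × 421 = 1684
  C=C: 1 × 627 = 627
  Σ(formed) = 2311 kJ
ΔH = Σ(broken) − Σ(formed) = 2137 − 2311 = −174 kJ

ΔH ≈ −174 kJ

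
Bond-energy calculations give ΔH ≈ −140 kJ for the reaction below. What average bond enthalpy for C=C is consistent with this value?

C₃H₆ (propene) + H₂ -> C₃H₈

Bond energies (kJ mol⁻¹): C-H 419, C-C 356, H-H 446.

D(C=C) ≈ 608 kJ/mol

Let D be the C=C bond energy.
Σ(broken) = 1×356 + 6×419 + 1×D + 1×446 = 3316 + D
Σ(formed) = 2×356 + 8×419 = 4064
ΔH = Σ(broken) − Σ(formed) = (3316 + D) − (4064) = −748 + D
Setting this equal to −140 kJ gives D = 608 kJ/mol.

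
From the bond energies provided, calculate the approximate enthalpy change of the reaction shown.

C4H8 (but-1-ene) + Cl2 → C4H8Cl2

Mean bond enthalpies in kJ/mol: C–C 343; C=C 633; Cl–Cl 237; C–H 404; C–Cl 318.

Bonds broken (reactants):
  C–C: 2 × 343 = 686
  C–H: 8 × 404 = 3232
  C=C: 1 × 633 = 633
  Cl–Cl: 1 × 237 = 237
  Σ(broken) = 4788 kJ
Bonds formed (products):
  C–C: 3 × 343 = 1029
  C–Cl: 2 × 318 = 636
  C–H: 8 × 404 = 3232
  Σ(formed) = 4897 kJ
ΔH = Σ(broken) − Σ(formed) = 4788 − 4897 = −109 kJ

ΔH ≈ −109 kJ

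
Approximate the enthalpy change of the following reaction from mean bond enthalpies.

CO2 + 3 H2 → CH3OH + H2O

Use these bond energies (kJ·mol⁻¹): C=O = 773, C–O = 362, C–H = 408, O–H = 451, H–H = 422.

Bonds broken (reactants):
  C=O: 2 × 773 = 1546
  H–H: 3 × 422 = 1266
  Σ(broken) = 2812 kJ
Bonds formed (products):
  C–H: 3 × 408 = 1224
  C–O: 1 × 362 = 362
  O–H: 3 × 451 = 1353
  Σ(formed) = 2939 kJ
ΔH = Σ(broken) − Σ(formed) = 2812 − 2939 = −127 kJ

ΔH ≈ −127 kJ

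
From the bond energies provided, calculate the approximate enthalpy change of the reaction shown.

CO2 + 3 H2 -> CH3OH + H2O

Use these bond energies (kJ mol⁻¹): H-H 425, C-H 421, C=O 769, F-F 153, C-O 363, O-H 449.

Bonds broken (reactants):
  C=O: 2 × 769 = 1538
  H-H: 3 × 425 = 1275
  Σ(broken) = 2813 kJ
Bonds formed (products):
  C-H: 3 × 421 = 1263
  C-O: 1 × 363 = 363
  O-H: 3 × 449 = 1347
  Σ(formed) = 2973 kJ
ΔH = Σ(broken) − Σ(formed) = 2813 − 2973 = −160 kJ

ΔH ≈ −160 kJ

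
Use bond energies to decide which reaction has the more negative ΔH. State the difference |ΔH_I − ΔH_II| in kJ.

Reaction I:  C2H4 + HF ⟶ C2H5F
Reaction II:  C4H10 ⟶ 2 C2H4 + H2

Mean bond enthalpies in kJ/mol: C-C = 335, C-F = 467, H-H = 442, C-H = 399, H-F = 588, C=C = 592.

Reaction I, by 198 kJ

Reaction I:
  Bonds broken (reactants):
    C-H: 4 × 399 = 1596
    C=C: 1 × 592 = 592
    H-F: 1 × 588 = 588
    Σ(broken) = 2776 kJ
  Bonds formed (products):
    C-C: 1 × 335 = 335
    C-F: 1 × 467 = 467
    C-H: 5 × 399 = 1995
    Σ(formed) = 2797 kJ
  ΔH_I = 2776 − 2797 = −21 kJ
Reaction II:
  Bonds broken (reactants):
    C-C: 3 × 335 = 1005
    C-H: 10 × 399 = 3990
    Σ(broken) = 4995 kJ
  Bonds formed (products):
    C-H: 8 × 399 = 3192
    C=C: 2 × 592 = 1184
    H-H: 1 × 442 = 442
    Σ(formed) = 4818 kJ
  ΔH_II = 4995 − 4818 = +177 kJ
ΔH_I − ΔH_II = −198 kJ, so reaction I has the more negative ΔH; |ΔH_I − ΔH_II| = 198 kJ.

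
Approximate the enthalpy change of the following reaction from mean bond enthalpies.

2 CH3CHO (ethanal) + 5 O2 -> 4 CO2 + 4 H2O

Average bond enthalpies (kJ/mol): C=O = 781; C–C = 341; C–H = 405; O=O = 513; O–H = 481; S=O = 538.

ΔH ≈ −2047 kJ

Bonds broken (reactants):
  C–C: 2 × 341 = 682
  C–H: 8 × 405 = 3240
  C=O: 2 × 781 = 1562
  O=O: 5 × 513 = 2565
  Σ(broken) = 8049 kJ
Bonds formed (products):
  C=O: 8 × 781 = 6248
  O–H: 8 × 481 = 3848
  Σ(formed) = 10096 kJ
ΔH = Σ(broken) − Σ(formed) = 8049 − 10096 = −2047 kJ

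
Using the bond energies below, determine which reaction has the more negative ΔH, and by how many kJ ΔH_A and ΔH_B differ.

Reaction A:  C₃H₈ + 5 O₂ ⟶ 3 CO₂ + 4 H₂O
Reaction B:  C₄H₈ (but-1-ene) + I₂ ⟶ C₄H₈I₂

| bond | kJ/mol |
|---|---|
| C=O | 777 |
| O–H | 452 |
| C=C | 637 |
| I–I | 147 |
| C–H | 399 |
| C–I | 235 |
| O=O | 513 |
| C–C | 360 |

Reaction A, by 1755 kJ

Reaction A:
  Bonds broken (reactants):
    C–C: 2 × 360 = 720
    C–H: 8 × 399 = 3192
    O=O: 5 × 513 = 2565
    Σ(broken) = 6477 kJ
  Bonds formed (products):
    C=O: 6 × 777 = 4662
    O–H: 8 × 452 = 3616
    Σ(formed) = 8278 kJ
  ΔH_A = 6477 − 8278 = −1801 kJ
Reaction B:
  Bonds broken (reactants):
    C–C: 2 × 360 = 720
    C–H: 8 × 399 = 3192
    C=C: 1 × 637 = 637
    I–I: 1 × 147 = 147
    Σ(broken) = 4696 kJ
  Bonds formed (products):
    C–C: 3 × 360 = 1080
    C–H: 8 × 399 = 3192
    C–I: 2 × 235 = 470
    Σ(formed) = 4742 kJ
  ΔH_B = 4696 − 4742 = −46 kJ
ΔH_A − ΔH_B = −1755 kJ, so reaction A has the more negative ΔH; |ΔH_A − ΔH_B| = 1755 kJ.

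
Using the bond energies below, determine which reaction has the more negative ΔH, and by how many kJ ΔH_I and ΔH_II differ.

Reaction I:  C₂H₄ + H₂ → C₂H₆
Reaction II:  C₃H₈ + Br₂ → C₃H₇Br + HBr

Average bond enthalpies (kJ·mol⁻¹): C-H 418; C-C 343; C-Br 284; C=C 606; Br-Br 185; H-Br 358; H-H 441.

Reaction I:
  Bonds broken (reactants):
    C-H: 4 × 418 = 1672
    C=C: 1 × 606 = 606
    H-H: 1 × 441 = 441
    Σ(broken) = 2719 kJ
  Bonds formed (products):
    C-C: 1 × 343 = 343
    C-H: 6 × 418 = 2508
    Σ(formed) = 2851 kJ
  ΔH_I = 2719 − 2851 = −132 kJ
Reaction II:
  Bonds broken (reactants):
    Br-Br: 1 × 185 = 185
    C-C: 2 × 343 = 686
    C-H: 8 × 418 = 3344
    Σ(broken) = 4215 kJ
  Bonds formed (products):
    C-Br: 1 × 284 = 284
    C-C: 2 × 343 = 686
    C-H: 7 × 418 = 2926
    H-Br: 1 × 358 = 358
    Σ(formed) = 4254 kJ
  ΔH_II = 4215 − 4254 = −39 kJ
ΔH_I − ΔH_II = −93 kJ, so reaction I has the more negative ΔH; |ΔH_I − ΔH_II| = 93 kJ.

Reaction I, by 93 kJ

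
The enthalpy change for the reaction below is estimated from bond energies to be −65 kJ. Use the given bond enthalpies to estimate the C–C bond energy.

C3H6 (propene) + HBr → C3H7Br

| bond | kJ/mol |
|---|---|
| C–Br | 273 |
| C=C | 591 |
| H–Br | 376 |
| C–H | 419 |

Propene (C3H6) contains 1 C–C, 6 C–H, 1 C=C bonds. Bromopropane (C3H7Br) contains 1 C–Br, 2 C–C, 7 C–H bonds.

Let D be the C–C bond energy.
Σ(broken) = 1×D + 6×419 + 1×591 + 1×376 = 3481 + D
Σ(formed) = 1×273 + 2×D + 7×419 = 3206 + 2D
ΔH = Σ(broken) − Σ(formed) = (3481 + D) − (3206 + 2D) = +275 − D
Setting this equal to −65 kJ gives D = 340 kJ/mol.

D(C–C) ≈ 340 kJ/mol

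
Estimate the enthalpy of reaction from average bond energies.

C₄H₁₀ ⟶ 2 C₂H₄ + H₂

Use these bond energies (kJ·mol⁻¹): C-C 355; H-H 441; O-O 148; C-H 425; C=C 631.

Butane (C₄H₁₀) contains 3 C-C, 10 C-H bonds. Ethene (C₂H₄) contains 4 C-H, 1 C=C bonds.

ΔH ≈ +212 kJ

Bonds broken (reactants):
  C-C: 3 × 355 = 1065
  C-H: 10 × 425 = 4250
  Σ(broken) = 5315 kJ
Bonds formed (products):
  C-H: 8 × 425 = 3400
  C=C: 2 × 631 = 1262
  H-H: 1 × 441 = 441
  Σ(formed) = 5103 kJ
ΔH = Σ(broken) − Σ(formed) = 5315 − 5103 = +212 kJ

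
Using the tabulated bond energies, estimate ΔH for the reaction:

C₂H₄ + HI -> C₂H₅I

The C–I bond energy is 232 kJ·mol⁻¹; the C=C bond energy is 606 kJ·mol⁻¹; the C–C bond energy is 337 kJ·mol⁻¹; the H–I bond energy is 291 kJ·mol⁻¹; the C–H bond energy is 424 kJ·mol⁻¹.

ΔH ≈ −96 kJ

Bonds broken (reactants):
  C–H: 4 × 424 = 1696
  C=C: 1 × 606 = 606
  H–I: 1 × 291 = 291
  Σ(broken) = 2593 kJ
Bonds formed (products):
  C–C: 1 × 337 = 337
  C–H: 5 × 424 = 2120
  C–I: 1 × 232 = 232
  Σ(formed) = 2689 kJ
ΔH = Σ(broken) − Σ(formed) = 2593 − 2689 = −96 kJ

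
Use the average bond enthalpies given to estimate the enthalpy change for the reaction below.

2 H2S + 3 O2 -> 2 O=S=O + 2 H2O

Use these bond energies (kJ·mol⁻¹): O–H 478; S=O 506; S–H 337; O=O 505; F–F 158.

ΔH ≈ −1073 kJ

Bonds broken (reactants):
  O=O: 3 × 505 = 1515
  S–H: 4 × 337 = 1348
  Σ(broken) = 2863 kJ
Bonds formed (products):
  O–H: 4 × 478 = 1912
  S=O: 4 × 506 = 2024
  Σ(formed) = 3936 kJ
ΔH = Σ(broken) − Σ(formed) = 2863 − 3936 = −1073 kJ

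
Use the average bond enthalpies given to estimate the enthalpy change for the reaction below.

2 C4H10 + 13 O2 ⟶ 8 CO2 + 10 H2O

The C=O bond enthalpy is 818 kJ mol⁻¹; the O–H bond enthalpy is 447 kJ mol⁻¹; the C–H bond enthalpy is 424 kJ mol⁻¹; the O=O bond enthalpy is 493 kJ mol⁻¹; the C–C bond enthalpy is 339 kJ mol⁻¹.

Bonds broken (reactants):
  C–C: 6 × 339 = 2034
  C–H: 20 × 424 = 8480
  O=O: 13 × 493 = 6409
  Σ(broken) = 16923 kJ
Bonds formed (products):
  C=O: 16 × 818 = 13088
  O–H: 20 × 447 = 8940
  Σ(formed) = 22028 kJ
ΔH = Σ(broken) − Σ(formed) = 16923 − 22028 = −5105 kJ

ΔH ≈ −5105 kJ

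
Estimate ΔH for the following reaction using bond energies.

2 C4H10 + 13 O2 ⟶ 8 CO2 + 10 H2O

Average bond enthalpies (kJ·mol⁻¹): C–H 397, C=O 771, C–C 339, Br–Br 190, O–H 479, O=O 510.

Bonds broken (reactants):
  C–C: 6 × 339 = 2034
  C–H: 20 × 397 = 7940
  O=O: 13 × 510 = 6630
  Σ(broken) = 16604 kJ
Bonds formed (products):
  C=O: 16 × 771 = 12336
  O–H: 20 × 479 = 9580
  Σ(formed) = 21916 kJ
ΔH = Σ(broken) − Σ(formed) = 16604 − 21916 = −5312 kJ

ΔH ≈ −5312 kJ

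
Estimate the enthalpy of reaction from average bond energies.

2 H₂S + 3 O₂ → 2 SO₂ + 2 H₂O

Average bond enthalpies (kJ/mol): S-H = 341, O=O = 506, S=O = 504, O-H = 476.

ΔH ≈ −1038 kJ

Bonds broken (reactants):
  O=O: 3 × 506 = 1518
  S-H: 4 × 341 = 1364
  Σ(broken) = 2882 kJ
Bonds formed (products):
  O-H: 4 × 476 = 1904
  S=O: 4 × 504 = 2016
  Σ(formed) = 3920 kJ
ΔH = Σ(broken) − Σ(formed) = 2882 − 3920 = −1038 kJ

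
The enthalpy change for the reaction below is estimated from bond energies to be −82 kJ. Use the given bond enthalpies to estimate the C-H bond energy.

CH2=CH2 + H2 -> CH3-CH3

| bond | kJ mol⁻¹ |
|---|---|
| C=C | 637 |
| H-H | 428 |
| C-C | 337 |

D(C-H) ≈ 405 kJ/mol

Let D be the C-H bond energy.
Σ(broken) = 4×D + 1×637 + 1×428 = 1065 + 4D
Σ(formed) = 1×337 + 6×D = 337 + 6D
ΔH = Σ(broken) − Σ(formed) = (1065 + 4D) − (337 + 6D) = +728 − 2D
Setting this equal to −82 kJ gives 2D = 810, so D = 405 kJ/mol.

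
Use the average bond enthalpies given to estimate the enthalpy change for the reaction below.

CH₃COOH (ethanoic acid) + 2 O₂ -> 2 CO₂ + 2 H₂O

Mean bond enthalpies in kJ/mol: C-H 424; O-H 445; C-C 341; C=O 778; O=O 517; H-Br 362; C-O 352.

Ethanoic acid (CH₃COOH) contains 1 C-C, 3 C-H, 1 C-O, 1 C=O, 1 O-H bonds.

Bonds broken (reactants):
  C-C: 1 × 341 = 341
  C-H: 3 × 424 = 1272
  C-O: 1 × 352 = 352
  C=O: 1 × 778 = 778
  O-H: 1 × 445 = 445
  O=O: 2 × 517 = 1034
  Σ(broken) = 4222 kJ
Bonds formed (products):
  C=O: 4 × 778 = 3112
  O-H: 4 × 445 = 1780
  Σ(formed) = 4892 kJ
ΔH = Σ(broken) − Σ(formed) = 4222 − 4892 = −670 kJ

ΔH ≈ −670 kJ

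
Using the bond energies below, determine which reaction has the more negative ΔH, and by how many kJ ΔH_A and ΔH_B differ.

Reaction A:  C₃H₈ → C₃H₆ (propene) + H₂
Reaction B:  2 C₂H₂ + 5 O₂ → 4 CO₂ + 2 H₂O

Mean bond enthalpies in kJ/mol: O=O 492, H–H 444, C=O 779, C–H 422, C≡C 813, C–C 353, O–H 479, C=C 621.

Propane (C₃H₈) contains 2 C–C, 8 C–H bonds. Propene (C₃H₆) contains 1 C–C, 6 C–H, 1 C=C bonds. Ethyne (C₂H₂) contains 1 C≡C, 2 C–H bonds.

Reaction B, by 2506 kJ

Reaction A:
  Bonds broken (reactants):
    C–C: 2 × 353 = 706
    C–H: 8 × 422 = 3376
    Σ(broken) = 4082 kJ
  Bonds formed (products):
    C–C: 1 × 353 = 353
    C–H: 6 × 422 = 2532
    C=C: 1 × 621 = 621
    H–H: 1 × 444 = 444
    Σ(formed) = 3950 kJ
  ΔH_A = 4082 − 3950 = +132 kJ
Reaction B:
  Bonds broken (reactants):
    C≡C: 2 × 813 = 1626
    C–H: 4 × 422 = 1688
    O=O: 5 × 492 = 2460
    Σ(broken) = 5774 kJ
  Bonds formed (products):
    C=O: 8 × 779 = 6232
    O–H: 4 × 479 = 1916
    Σ(formed) = 8148 kJ
  ΔH_B = 5774 − 8148 = −2374 kJ
ΔH_A − ΔH_B = +2506 kJ, so reaction B has the more negative ΔH; |ΔH_A − ΔH_B| = 2506 kJ.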